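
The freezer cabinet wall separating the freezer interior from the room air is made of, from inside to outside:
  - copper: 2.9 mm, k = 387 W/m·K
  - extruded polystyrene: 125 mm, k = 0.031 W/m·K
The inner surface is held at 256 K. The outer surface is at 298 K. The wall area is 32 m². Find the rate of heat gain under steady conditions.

Q ≈ 333 W

Thermal resistances in series:
R_copper = L/(kA) = 0.0029/(387×32) = 2.342×10^-7 K/W
R_extruded polystyrene = L/(kA) = 0.125/(0.031×32) = 0.126 K/W
R_total = 0.126 K/W
Q = ΔT / R_total = 42 / 0.126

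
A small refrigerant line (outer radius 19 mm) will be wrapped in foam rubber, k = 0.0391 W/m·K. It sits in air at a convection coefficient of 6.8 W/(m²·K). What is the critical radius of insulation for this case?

r_cr ≈ 5.75 mm

For a cylinder r_cr = k/h = 0.0391/6.8
r_cr = 5.75 mm; since the bare radius (19 mm) is above r_cr, any added insulation will reduce heat loss.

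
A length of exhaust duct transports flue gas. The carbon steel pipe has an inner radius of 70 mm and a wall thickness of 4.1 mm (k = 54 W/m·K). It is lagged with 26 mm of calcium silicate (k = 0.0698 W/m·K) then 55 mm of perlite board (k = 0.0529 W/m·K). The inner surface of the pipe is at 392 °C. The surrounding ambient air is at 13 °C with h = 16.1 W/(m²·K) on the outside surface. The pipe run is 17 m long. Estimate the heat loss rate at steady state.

Treating each annulus and film as a series resistance:
R_carbon steel pipe wall = ln(74.1/70)/(2π×54×17) = 9.868×10^-6 K/W
R_calcium silicate = ln(100.1/74.1)/(2π×0.0698×17) = 0.04034 K/W
R_perlite board = ln(155.1/100.1)/(2π×0.0529×17) = 0.0775 K/W
R_outer film = 1/(h_o·2πr_oL) = 1/(16.1×2π×0.1551×17) = 0.003749 K/W
R_total = 0.1216 K/W
Q = ΔT/R_total = 379/0.1216

Q ≈ 3120 W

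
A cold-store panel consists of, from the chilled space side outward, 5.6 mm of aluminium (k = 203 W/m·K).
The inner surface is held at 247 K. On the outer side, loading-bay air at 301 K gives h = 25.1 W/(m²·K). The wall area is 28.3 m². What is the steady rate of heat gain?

Using the resistance-network approach (series):
R_aluminium = L/(kA) = 0.0056/(203×28.3) = 9.748×10^-7 K/W
R_outer film = 1/(h_o·A) = 1/(25.1×28.3) = 0.001408 K/W
R_total = 0.001409 K/W
Q = ΔT / R_total = 54 / 0.001409

Q ≈ 38300 W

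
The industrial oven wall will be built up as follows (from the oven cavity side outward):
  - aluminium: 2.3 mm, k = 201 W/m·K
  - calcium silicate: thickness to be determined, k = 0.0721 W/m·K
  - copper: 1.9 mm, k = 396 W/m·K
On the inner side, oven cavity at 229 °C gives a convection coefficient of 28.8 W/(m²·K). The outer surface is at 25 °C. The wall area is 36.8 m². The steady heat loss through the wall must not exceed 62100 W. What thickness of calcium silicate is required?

L ≈ 6.21 mm

Thermal resistances in series:
R_inner film = 1/(h_i·A) = 1/(28.8×36.8) = 9.435×10^-4 K/W
R_aluminium = L/(kA) = 0.0023/(201×36.8) = 3.109×10^-7 K/W
R_copper = L/(kA) = 0.0019/(396×36.8) = 1.304×10^-7 K/W
Sum of the known resistances R_other = 9.44×10^-4 K/W
Required total resistance R_tot = ΔT/Q_allow = 204/62100 = 0.003285 K/W
R_calcium silicate = R_tot − R_other = 0.002341 K/W
L = R·k·A = 0.002341×0.0721×36.8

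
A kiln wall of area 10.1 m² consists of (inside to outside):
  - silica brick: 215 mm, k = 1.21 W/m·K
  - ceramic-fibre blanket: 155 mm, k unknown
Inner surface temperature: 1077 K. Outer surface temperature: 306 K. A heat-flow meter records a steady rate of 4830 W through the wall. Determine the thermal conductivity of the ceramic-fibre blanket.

k ≈ 0.108 W/(m·K)

Thermal resistances in series:
R_silica brick = L/(kA) = 0.215/(1.21×10.1) = 0.01759 K/W
Sum of known resistances R_other = 0.01759 K/W
Total R = ΔT/Q = 771/4830 = 0.1596 K/W
R_ceramic-fibre blanket = R_total − R_other = 0.142 K/W
k = L/(R·A) = 0.155/(0.142×10.1)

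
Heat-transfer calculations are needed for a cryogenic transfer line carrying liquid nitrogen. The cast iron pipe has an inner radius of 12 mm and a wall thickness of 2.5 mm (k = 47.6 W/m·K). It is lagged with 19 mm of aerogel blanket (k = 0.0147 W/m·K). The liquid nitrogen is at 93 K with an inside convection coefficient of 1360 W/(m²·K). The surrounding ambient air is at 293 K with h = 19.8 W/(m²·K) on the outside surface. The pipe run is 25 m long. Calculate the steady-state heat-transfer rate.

Q ≈ 537 W

Treating each annulus and film as a series resistance:
R_inner film = 1/(h_i·2πr₁L) = 1/(1360×2π×0.012×25) = 3.901×10^-4 K/W
R_cast iron pipe wall = ln(14.5/12)/(2π×47.6×25) = 2.531×10^-5 K/W
R_aerogel blanket = ln(33.5/14.5)/(2π×0.0147×25) = 0.3627 K/W
R_outer film = 1/(h_o·2πr_oL) = 1/(19.8×2π×0.0335×25) = 0.009598 K/W
R_total = 0.3727 K/W
Q = ΔT/R_total = 200/0.3727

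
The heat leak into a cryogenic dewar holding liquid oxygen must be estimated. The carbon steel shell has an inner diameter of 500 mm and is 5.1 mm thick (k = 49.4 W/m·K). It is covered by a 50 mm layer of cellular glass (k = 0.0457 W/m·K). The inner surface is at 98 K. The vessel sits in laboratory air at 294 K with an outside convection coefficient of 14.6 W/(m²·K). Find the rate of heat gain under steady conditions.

Q ≈ 166 W

Each spherical layer contributes R = (1/r_i − 1/r_o)/(4πk):
R_carbon steel shell = (1/0.25 − 1/0.2551)/(4π×49.4) = 1.288×10^-4 K/W
R_cellular glass = (1/0.2551 − 1/0.3051)/(4π×0.0457) = 1.119 K/W
R_outer film = 1/(h·4πr_o²) = 1/(14.6×4π×0.3051²) = 0.05855 K/W
R_total = 1.177 K/W
Q = ΔT/R_total = 196/1.177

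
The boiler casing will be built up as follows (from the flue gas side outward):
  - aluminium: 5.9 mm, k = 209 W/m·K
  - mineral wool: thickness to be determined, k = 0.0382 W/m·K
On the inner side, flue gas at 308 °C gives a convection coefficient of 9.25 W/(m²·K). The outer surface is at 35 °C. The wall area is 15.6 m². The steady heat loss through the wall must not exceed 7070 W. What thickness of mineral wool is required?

L ≈ 18.9 mm

Treating each layer as a thermal resistance in series:
R_inner film = 1/(h_i·A) = 1/(9.25×15.6) = 0.00693 K/W
R_aluminium = L/(kA) = 0.0059/(209×15.6) = 1.81×10^-6 K/W
Sum of the known resistances R_other = 0.006932 K/W
Required total resistance R_tot = ΔT/Q_allow = 273/7070 = 0.03861 K/W
R_mineral wool = R_tot − R_other = 0.03168 K/W
L = R·k·A = 0.03168×0.0382×15.6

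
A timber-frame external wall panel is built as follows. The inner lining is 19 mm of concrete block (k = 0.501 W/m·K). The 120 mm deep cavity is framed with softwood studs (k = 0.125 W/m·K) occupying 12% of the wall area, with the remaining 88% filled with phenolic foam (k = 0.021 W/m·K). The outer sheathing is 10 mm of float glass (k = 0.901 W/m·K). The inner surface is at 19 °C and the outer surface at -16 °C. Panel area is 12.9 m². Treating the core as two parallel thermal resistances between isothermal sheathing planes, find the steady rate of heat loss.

Q ≈ 124 W

Sheathing layers in series; stud and cavity paths in parallel between them.
R_inner = 0.019/(0.501×12.9) = 0.00294 K/W
R_stud  = 0.12/(0.125×0.12×12.9) = 0.6202 K/W
R_cav   = 0.12/(0.021×0.88×12.9) = 0.5034 K/W
1/R_core = 1/R_stud + 1/R_cav → R_core = 0.2778 K/W
R_outer = 0.01/(0.901×12.9) = 8.604×10^-4 K/W
R_total = 0.2816 K/W
Q = ΔT/R_total = 35/0.2816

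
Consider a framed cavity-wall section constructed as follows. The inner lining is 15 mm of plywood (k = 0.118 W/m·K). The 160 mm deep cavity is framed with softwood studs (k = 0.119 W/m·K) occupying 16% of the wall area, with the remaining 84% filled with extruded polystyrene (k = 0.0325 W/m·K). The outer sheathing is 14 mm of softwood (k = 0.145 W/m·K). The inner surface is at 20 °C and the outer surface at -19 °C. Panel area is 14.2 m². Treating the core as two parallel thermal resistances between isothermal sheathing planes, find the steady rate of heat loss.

Sheathing layers in series; stud and cavity paths in parallel between them.
R_inner = 0.015/(0.118×14.2) = 0.008952 K/W
R_stud  = 0.16/(0.119×0.16×14.2) = 0.5918 K/W
R_cav   = 0.16/(0.0325×0.84×14.2) = 0.4127 K/W
1/R_core = 1/R_stud + 1/R_cav → R_core = 0.2432 K/W
R_outer = 0.014/(0.145×14.2) = 0.006799 K/W
R_total = 0.2589 K/W
Q = ΔT/R_total = 39/0.2589

Q ≈ 151 W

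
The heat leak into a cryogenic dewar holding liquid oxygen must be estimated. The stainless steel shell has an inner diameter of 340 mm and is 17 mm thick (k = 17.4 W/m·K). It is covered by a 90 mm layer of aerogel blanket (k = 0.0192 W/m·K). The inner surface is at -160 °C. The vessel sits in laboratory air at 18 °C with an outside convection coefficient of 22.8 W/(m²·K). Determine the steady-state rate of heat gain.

Radial (spherical) resistances in series:
R_stainless steel shell = (1/0.17 − 1/0.187)/(4π×17.4) = 0.002446 K/W
R_aerogel blanket = (1/0.187 − 1/0.277)/(4π×0.0192) = 7.201 K/W
R_outer film = 1/(h·4πr_o²) = 1/(22.8×4π×0.277²) = 0.04549 K/W
R_total = 7.249 K/W
Q = ΔT/R_total = 178/7.249

Q ≈ 24.6 W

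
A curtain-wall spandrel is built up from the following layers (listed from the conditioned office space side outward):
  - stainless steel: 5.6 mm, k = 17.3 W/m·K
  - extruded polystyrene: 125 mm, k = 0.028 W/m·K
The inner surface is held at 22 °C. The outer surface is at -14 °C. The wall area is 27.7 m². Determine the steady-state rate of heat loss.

Q ≈ 223 W

Thermal resistances in series:
R_stainless steel = L/(kA) = 0.0056/(17.3×27.7) = 1.169×10^-5 K/W
R_extruded polystyrene = L/(kA) = 0.125/(0.028×27.7) = 0.1612 K/W
R_total = 0.1612 K/W
Q = ΔT / R_total = 36 / 0.1612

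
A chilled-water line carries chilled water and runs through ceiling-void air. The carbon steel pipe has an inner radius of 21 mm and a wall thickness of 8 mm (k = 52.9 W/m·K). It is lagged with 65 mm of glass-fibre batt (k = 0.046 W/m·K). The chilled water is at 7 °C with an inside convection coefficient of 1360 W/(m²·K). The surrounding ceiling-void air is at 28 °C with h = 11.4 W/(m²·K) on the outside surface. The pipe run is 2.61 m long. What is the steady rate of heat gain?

Q ≈ 13 W

For a radial system each layer contributes R = ln(r_out/r_in)/(2πkL); films add R = 1/(hA).
R_inner film = 1/(h_i·2πr₁L) = 1/(1360×2π×0.021×2.61) = 0.002135 K/W
R_carbon steel pipe wall = ln(29/21)/(2π×52.9×2.61) = 3.721×10^-4 K/W
R_glass-fibre batt = ln(94/29)/(2π×0.046×2.61) = 1.559 K/W
R_outer film = 1/(h_o·2πr_oL) = 1/(11.4×2π×0.094×2.61) = 0.0569 K/W
R_total = 1.618 K/W
Q = ΔT/R_total = 21/1.618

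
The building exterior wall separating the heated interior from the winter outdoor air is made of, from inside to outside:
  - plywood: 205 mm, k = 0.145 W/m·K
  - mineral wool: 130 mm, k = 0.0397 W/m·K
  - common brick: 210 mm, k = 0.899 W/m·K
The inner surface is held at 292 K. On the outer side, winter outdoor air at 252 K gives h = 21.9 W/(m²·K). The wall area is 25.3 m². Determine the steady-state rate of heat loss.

Thermal resistances in series:
R_plywood = L/(kA) = 0.205/(0.145×25.3) = 0.05588 K/W
R_mineral wool = L/(kA) = 0.13/(0.0397×25.3) = 0.1294 K/W
R_common brick = L/(kA) = 0.21/(0.899×25.3) = 0.009233 K/W
R_outer film = 1/(h_o·A) = 1/(21.9×25.3) = 0.001805 K/W
R_total = 0.1963 K/W
Q = ΔT / R_total = 40 / 0.1963

Q ≈ 204 W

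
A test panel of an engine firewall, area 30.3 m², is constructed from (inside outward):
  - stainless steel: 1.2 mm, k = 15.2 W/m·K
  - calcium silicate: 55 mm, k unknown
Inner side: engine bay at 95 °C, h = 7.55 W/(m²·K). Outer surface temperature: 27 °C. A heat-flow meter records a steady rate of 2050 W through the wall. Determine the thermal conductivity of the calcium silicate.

Treating each layer as a thermal resistance in series:
R_inner film = 1/(h_i·A) = 1/(7.55×30.3) = 0.004371 K/W
R_stainless steel = L/(kA) = 0.0012/(15.2×30.3) = 2.606×10^-6 K/W
Sum of known resistances R_other = 0.004374 K/W
Total R = ΔT/Q = 68/2050 = 0.03317 K/W
R_calcium silicate = R_total − R_other = 0.0288 K/W
k = L/(R·A) = 0.055/(0.0288×30.3)

k ≈ 0.063 W/(m·K)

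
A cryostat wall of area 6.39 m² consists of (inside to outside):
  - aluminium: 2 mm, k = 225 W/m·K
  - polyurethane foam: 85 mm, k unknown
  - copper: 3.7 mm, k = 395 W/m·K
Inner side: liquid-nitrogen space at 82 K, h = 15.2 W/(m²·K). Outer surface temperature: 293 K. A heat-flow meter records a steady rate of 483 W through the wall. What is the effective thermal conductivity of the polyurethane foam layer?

k ≈ 0.0312 W/(m·K)

Using the resistance-network approach (series):
R_inner film = 1/(h_i·A) = 1/(15.2×6.39) = 0.0103 K/W
R_aluminium = L/(kA) = 0.002/(225×6.39) = 1.391×10^-6 K/W
R_copper = L/(kA) = 0.0037/(395×6.39) = 1.466×10^-6 K/W
Sum of known resistances R_other = 0.0103 K/W
Total R = ΔT/Q = 211/483 = 0.4369 K/W
R_polyurethane foam = R_total − R_other = 0.4266 K/W
k = L/(R·A) = 0.085/(0.4266×6.39)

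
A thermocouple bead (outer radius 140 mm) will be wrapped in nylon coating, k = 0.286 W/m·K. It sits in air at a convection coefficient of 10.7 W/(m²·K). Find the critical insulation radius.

r_cr ≈ 53.5 mm

For a sphere r_cr = 2k/h = 2×0.286/10.7
r_cr = 53.5 mm; since the bare radius (140 mm) is above r_cr, any added insulation will reduce heat loss.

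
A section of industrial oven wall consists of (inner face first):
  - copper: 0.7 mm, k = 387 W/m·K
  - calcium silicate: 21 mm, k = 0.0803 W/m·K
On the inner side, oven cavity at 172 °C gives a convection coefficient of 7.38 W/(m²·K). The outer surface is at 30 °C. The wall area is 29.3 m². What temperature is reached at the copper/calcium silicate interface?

T ≈ 124 °C

Series thermal resistances:
R_inner film = 1/(h_i·A) = 1/(7.38×29.3) = 0.004625 K/W
R_copper = L/(kA) = 0.0007/(387×29.3) = 6.173×10^-8 K/W
R_calcium silicate = L/(kA) = 0.021/(0.0803×29.3) = 0.008926 K/W
R_total = 0.01355 K/W;  Q = ΔT/R_total = 142/0.01355 = 10480 W
T_interface = T_inner − Q·ΣR(inner→interface) = 172 − 10500×0.004625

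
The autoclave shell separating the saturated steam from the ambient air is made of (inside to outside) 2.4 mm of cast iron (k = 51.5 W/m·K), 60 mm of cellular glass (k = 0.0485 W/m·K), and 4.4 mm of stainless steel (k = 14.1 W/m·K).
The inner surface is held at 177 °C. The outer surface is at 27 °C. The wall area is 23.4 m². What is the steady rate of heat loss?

Q ≈ 2840 W

Series thermal resistances:
R_cast iron = L/(kA) = 0.0024/(51.5×23.4) = 1.992×10^-6 K/W
R_cellular glass = L/(kA) = 0.06/(0.0485×23.4) = 0.05287 K/W
R_stainless steel = L/(kA) = 0.0044/(14.1×23.4) = 1.334×10^-5 K/W
R_total = 0.05288 K/W
Q = ΔT / R_total = 150 / 0.05288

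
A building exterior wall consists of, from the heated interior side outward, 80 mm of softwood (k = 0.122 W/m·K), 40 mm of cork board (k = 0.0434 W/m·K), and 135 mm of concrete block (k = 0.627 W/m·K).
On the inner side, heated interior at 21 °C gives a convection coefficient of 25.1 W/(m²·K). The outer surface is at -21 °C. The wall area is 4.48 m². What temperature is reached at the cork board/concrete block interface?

T ≈ -16.1 °C

Thermal resistances in series:
R_inner film = 1/(h_i·A) = 1/(25.1×4.48) = 0.008893 K/W
R_softwood = L/(kA) = 0.08/(0.122×4.48) = 0.1464 K/W
R_cork board = L/(kA) = 0.04/(0.0434×4.48) = 0.2057 K/W
R_concrete block = L/(kA) = 0.135/(0.627×4.48) = 0.04806 K/W
R_total = 0.4091 K/W;  Q = ΔT/R_total = 42/0.4091 = 102.7 W
T_interface = T_inner − Q·ΣR(inner→interface) = 21 − 103×0.361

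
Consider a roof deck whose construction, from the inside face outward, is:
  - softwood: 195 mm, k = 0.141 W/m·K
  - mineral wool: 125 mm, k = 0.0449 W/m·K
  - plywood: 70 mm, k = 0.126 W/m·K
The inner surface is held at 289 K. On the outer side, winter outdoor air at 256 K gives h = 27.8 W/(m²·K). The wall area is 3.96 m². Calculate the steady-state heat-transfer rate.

Q ≈ 27.5 W

Series thermal resistances:
R_softwood = L/(kA) = 0.195/(0.141×3.96) = 0.3492 K/W
R_mineral wool = L/(kA) = 0.125/(0.0449×3.96) = 0.703 K/W
R_plywood = L/(kA) = 0.07/(0.126×3.96) = 0.1403 K/W
R_outer film = 1/(h_o·A) = 1/(27.8×3.96) = 0.009084 K/W
R_total = 1.202 K/W
Q = ΔT / R_total = 33 / 1.202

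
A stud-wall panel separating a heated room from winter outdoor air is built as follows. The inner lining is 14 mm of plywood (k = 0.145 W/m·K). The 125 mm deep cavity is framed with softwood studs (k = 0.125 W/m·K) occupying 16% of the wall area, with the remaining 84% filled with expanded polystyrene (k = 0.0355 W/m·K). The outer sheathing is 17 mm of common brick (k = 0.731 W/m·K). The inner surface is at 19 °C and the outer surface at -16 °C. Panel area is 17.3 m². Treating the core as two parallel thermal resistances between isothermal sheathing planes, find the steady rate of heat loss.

Sheathing layers in series; stud and cavity paths in parallel between them.
R_inner = 0.014/(0.145×17.3) = 0.005581 K/W
R_stud  = 0.125/(0.125×0.16×17.3) = 0.3613 K/W
R_cav   = 0.125/(0.0355×0.84×17.3) = 0.2423 K/W
1/R_core = 1/R_stud + 1/R_cav → R_core = 0.145 K/W
R_outer = 0.017/(0.731×17.3) = 0.001344 K/W
R_total = 0.152 K/W
Q = ΔT/R_total = 35/0.152

Q ≈ 230 W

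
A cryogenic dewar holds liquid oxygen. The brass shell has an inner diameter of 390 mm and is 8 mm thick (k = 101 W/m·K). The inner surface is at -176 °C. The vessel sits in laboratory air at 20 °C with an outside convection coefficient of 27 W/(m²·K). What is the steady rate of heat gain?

Q ≈ 2730 W

Radial (spherical) resistances in series:
R_brass shell = (1/0.195 − 1/0.203)/(4π×101) = 1.592×10^-4 K/W
R_outer film = 1/(h·4πr_o²) = 1/(27×4π×0.203²) = 0.07152 K/W
R_total = 0.07168 K/W
Q = ΔT/R_total = 196/0.07168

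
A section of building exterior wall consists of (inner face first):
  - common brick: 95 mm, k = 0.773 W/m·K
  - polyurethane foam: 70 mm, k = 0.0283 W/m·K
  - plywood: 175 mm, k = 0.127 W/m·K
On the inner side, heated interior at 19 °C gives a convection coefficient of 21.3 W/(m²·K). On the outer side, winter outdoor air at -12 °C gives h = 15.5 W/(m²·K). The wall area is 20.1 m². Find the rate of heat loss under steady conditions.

Using the resistance-network approach (series):
R_inner film = 1/(h_i·A) = 1/(21.3×20.1) = 0.002336 K/W
R_common brick = L/(kA) = 0.095/(0.773×20.1) = 0.006114 K/W
R_polyurethane foam = L/(kA) = 0.07/(0.0283×20.1) = 0.1231 K/W
R_plywood = L/(kA) = 0.175/(0.127×20.1) = 0.06855 K/W
R_outer film = 1/(h_o·A) = 1/(15.5×20.1) = 0.00321 K/W
R_total = 0.2033 K/W
Q = ΔT / R_total = 31 / 0.2033

Q ≈ 153 W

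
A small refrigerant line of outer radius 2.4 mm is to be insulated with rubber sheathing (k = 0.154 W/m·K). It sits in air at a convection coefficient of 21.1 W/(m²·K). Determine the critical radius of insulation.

For a cylinder r_cr = k/h = 0.154/21.1
r_cr = 7.3 mm; since the bare radius (2.4 mm) is below r_cr, adding a thin layer of insulation will *increase* heat loss.

r_cr ≈ 7.3 mm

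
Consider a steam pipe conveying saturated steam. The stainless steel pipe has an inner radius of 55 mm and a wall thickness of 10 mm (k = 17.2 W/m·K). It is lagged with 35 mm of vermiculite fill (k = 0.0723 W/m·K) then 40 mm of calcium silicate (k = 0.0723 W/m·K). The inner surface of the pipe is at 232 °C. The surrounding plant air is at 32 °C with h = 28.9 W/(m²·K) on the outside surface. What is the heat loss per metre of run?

q′ ≈ 116 W/m

Radial resistances (cylindrical: R_cond = ln(r_o/r_i)/(2πkL), R_conv = 1/(h·2πrL)):
R_stainless steel pipe wall = ln(65/55)/(2π×17.2×1) = 0.001546 K/W
R_vermiculite fill = ln(100/65)/(2π×0.0723×1) = 0.9483 K/W
R_calcium silicate = ln(140/100)/(2π×0.0723×1) = 0.7407 K/W
R_outer film = 1/(h_o·2πr_oL) = 1/(28.9×2π×0.14×1) = 0.03934 K/W
R_total = 1.73 K/W
Q = ΔT/R_total = 200/1.73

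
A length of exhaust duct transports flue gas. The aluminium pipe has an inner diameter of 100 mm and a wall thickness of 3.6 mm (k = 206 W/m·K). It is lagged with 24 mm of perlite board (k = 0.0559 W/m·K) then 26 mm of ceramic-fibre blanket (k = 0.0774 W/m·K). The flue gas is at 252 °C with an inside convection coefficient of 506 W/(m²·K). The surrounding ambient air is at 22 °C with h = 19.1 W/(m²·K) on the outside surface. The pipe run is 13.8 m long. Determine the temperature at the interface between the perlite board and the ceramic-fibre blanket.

Per-layer cylindrical resistances, series-summed:
R_inner film = 1/(h_i·2πr₁L) = 1/(506×2π×0.05×13.8) = 4.558×10^-4 K/W
R_aluminium pipe wall = ln(53.6/50)/(2π×206×13.8) = 3.892×10^-6 K/W
R_perlite board = ln(77.6/53.6)/(2π×0.0559×13.8) = 0.07634 K/W
R_ceramic-fibre blanket = ln(103.6/77.6)/(2π×0.0774×13.8) = 0.04306 K/W
R_outer film = 1/(h_o·2πr_oL) = 1/(19.1×2π×0.1036×13.8) = 0.005828 K/W
R_total = 0.1257 K/W
Q = ΔT/R_total = 230/0.1257
Q = 1830 W
T_interface = T_inner − Q·ΣR(inner→interface) = 252 − 1830×0.0768

T ≈ 111 °C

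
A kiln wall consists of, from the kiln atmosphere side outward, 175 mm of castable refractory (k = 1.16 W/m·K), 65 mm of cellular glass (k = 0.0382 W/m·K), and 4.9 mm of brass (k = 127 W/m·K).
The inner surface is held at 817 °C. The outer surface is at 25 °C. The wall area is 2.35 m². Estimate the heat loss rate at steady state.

Q ≈ 1000 W

Thermal resistances in series:
R_castable refractory = L/(kA) = 0.175/(1.16×2.35) = 0.0642 K/W
R_cellular glass = L/(kA) = 0.065/(0.0382×2.35) = 0.7241 K/W
R_brass = L/(kA) = 0.0049/(127×2.35) = 1.642×10^-5 K/W
R_total = 0.7883 K/W
Q = ΔT / R_total = 792 / 0.7883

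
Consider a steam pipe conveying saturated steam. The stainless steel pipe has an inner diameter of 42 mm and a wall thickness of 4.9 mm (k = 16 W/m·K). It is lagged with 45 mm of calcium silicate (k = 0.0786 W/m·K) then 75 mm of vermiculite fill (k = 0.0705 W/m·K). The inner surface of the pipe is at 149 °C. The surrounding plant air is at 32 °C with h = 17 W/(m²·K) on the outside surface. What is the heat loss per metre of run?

q′ ≈ 31.3 W/m

For a radial system each layer contributes R = ln(r_out/r_in)/(2πkL); films add R = 1/(hA).
R_stainless steel pipe wall = ln(25.9/21)/(2π×16×1) = 0.002086 K/W
R_calcium silicate = ln(70.9/25.9)/(2π×0.0786×1) = 2.039 K/W
R_vermiculite fill = ln(145.9/70.9)/(2π×0.0705×1) = 1.629 K/W
R_outer film = 1/(h_o·2πr_oL) = 1/(17×2π×0.1459×1) = 0.06417 K/W
R_total = 3.734 K/W
Q = ΔT/R_total = 117/3.734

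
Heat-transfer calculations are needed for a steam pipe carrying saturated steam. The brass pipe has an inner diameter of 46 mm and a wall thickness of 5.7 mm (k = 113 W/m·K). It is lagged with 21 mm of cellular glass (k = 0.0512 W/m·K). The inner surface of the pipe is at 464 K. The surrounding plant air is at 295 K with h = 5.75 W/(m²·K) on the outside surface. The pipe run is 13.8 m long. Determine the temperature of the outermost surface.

Treating each annulus and film as a series resistance:
R_brass pipe wall = ln(28.7/23)/(2π×113×13.8) = 2.26×10^-5 K/W
R_cellular glass = ln(49.7/28.7)/(2π×0.0512×13.8) = 0.1237 K/W
R_outer film = 1/(h_o·2πr_oL) = 1/(5.75×2π×0.0497×13.8) = 0.04036 K/W
R_total = 0.1641 K/W
Q = ΔT/R_total = 169/0.1641
Q = 1030 W
T_interface = T_inner − Q·ΣR(inner→interface) = 464 − 1030×0.1237

T ≈ 337 K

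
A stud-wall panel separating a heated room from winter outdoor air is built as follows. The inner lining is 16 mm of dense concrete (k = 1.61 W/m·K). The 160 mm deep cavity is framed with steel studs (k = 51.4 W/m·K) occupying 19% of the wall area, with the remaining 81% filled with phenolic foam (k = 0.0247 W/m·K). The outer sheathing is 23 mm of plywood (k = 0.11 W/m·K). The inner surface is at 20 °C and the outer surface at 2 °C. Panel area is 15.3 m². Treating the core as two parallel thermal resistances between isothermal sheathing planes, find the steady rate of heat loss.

Sheathing layers in series; stud and cavity paths in parallel between them.
R_inner = 0.016/(1.61×15.3) = 6.495×10^-4 K/W
R_stud  = 0.16/(51.4×0.19×15.3) = 0.001071 K/W
R_cav   = 0.16/(0.0247×0.81×15.3) = 0.5227 K/W
1/R_core = 1/R_stud + 1/R_cav → R_core = 0.001069 K/W
R_outer = 0.023/(0.11×15.3) = 0.01367 K/W
R_total = 0.01538 K/W
Q = ΔT/R_total = 18/0.01538

Q ≈ 1170 W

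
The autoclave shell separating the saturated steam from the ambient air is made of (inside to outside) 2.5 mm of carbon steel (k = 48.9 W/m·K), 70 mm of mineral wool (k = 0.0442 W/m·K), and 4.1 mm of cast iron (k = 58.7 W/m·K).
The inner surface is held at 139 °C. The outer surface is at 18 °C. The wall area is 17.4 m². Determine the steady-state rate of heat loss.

Q ≈ 1330 W

Treating each layer as a thermal resistance in series:
R_carbon steel = L/(kA) = 0.0025/(48.9×17.4) = 2.938×10^-6 K/W
R_mineral wool = L/(kA) = 0.07/(0.0442×17.4) = 0.09102 K/W
R_cast iron = L/(kA) = 0.0041/(58.7×17.4) = 4.014×10^-6 K/W
R_total = 0.09102 K/W
Q = ΔT / R_total = 121 / 0.09102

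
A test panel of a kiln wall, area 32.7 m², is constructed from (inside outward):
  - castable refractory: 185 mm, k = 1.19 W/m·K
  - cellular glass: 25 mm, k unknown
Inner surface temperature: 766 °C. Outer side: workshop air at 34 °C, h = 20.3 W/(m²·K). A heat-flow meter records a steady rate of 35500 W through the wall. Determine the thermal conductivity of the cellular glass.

k ≈ 0.0532 W/(m·K)

Series thermal resistances:
R_castable refractory = L/(kA) = 0.185/(1.19×32.7) = 0.004754 K/W
R_outer film = 1/(h_o·A) = 1/(20.3×32.7) = 0.001506 K/W
Sum of known resistances R_other = 0.006261 K/W
Total R = ΔT/Q = 732/35500 = 0.02062 K/W
R_cellular glass = R_total − R_other = 0.01436 K/W
k = L/(R·A) = 0.025/(0.01436×32.7)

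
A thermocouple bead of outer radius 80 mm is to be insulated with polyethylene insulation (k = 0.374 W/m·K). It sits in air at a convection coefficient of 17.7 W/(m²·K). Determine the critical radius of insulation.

r_cr ≈ 42.3 mm

For a sphere r_cr = 2k/h = 2×0.374/17.7
r_cr = 42.3 mm; since the bare radius (80 mm) is above r_cr, any added insulation will reduce heat loss.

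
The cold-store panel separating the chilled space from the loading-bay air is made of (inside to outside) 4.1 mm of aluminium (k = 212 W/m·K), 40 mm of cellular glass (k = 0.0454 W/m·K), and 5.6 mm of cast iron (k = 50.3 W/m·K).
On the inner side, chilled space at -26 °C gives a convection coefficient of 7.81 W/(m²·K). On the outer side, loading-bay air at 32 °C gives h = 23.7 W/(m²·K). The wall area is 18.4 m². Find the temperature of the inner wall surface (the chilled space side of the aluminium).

Using the resistance-network approach (series):
R_inner film = 1/(h_i·A) = 1/(7.81×18.4) = 0.006959 K/W
R_aluminium = L/(kA) = 0.0041/(212×18.4) = 1.051×10^-6 K/W
R_cellular glass = L/(kA) = 0.04/(0.0454×18.4) = 0.04788 K/W
R_cast iron = L/(kA) = 0.0056/(50.3×18.4) = 6.051×10^-6 K/W
R_outer film = 1/(h_o·A) = 1/(23.7×18.4) = 0.002293 K/W
R_total = 0.05714 K/W;  Q = ΔT/R_total = 58/0.05714 = 1015 W
T_interface = T_inner + Q·ΣR(inner→interface) = -26 + 1020×0.006959

T ≈ -18.9 °C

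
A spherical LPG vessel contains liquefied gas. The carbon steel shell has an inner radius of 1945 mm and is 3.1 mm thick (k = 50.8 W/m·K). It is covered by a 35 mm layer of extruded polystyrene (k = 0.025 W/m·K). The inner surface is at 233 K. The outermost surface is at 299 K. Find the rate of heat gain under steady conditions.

Q ≈ 2290 W

For a spherical shell R = (1/r₁ − 1/r₂)/(4πk); film R = 1/(h·4πr²). In series:
R_carbon steel shell = (1/1.945 − 1/1.9481)/(4π×50.8) = 1.282×10^-6 K/W
R_extruded polystyrene = (1/1.9481 − 1/1.9831)/(4π×0.025) = 0.02884 K/W
R_total = 0.02884 K/W
Q = ΔT/R_total = 66/0.02884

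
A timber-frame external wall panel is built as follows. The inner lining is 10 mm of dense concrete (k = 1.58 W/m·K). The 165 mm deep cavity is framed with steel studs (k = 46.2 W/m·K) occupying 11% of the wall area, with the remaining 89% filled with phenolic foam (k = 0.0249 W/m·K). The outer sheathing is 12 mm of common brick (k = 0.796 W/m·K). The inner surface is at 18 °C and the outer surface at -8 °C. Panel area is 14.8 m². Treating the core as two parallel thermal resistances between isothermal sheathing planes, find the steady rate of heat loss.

Sheathing layers in series; stud and cavity paths in parallel between them.
R_inner = 0.01/(1.58×14.8) = 4.276×10^-4 K/W
R_stud  = 0.165/(46.2×0.11×14.8) = 0.002194 K/W
R_cav   = 0.165/(0.0249×0.89×14.8) = 0.5031 K/W
1/R_core = 1/R_stud + 1/R_cav → R_core = 0.002184 K/W
R_outer = 0.012/(0.796×14.8) = 0.001019 K/W
R_total = 0.00363 K/W
Q = ΔT/R_total = 26/0.00363

Q ≈ 7160 W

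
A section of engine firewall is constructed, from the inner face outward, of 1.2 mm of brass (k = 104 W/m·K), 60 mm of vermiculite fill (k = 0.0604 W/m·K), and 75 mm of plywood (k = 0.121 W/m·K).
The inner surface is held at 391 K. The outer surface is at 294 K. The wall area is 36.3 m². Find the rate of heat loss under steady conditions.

Series thermal resistances:
R_brass = L/(kA) = 0.0012/(104×36.3) = 3.179×10^-7 K/W
R_vermiculite fill = L/(kA) = 0.06/(0.0604×36.3) = 0.02737 K/W
R_plywood = L/(kA) = 0.075/(0.121×36.3) = 0.01708 K/W
R_total = 0.04444 K/W
Q = ΔT / R_total = 97 / 0.04444

Q ≈ 2180 W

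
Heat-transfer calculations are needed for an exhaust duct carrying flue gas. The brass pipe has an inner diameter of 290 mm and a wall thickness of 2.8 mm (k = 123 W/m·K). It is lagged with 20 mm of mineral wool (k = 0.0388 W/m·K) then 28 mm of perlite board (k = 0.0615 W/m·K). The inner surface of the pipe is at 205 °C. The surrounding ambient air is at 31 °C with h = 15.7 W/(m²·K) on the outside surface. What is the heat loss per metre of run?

q′ ≈ 179 W/m

For a radial system each layer contributes R = ln(r_out/r_in)/(2πkL); films add R = 1/(hA).
R_brass pipe wall = ln(147.8/145)/(2π×123×1) = 2.475×10^-5 K/W
R_mineral wool = ln(167.8/147.8)/(2π×0.0388×1) = 0.5206 K/W
R_perlite board = ln(195.8/167.8)/(2π×0.0615×1) = 0.3994 K/W
R_outer film = 1/(h_o·2πr_oL) = 1/(15.7×2π×0.1958×1) = 0.05177 K/W
R_total = 0.9718 K/W
Q = ΔT/R_total = 174/0.9718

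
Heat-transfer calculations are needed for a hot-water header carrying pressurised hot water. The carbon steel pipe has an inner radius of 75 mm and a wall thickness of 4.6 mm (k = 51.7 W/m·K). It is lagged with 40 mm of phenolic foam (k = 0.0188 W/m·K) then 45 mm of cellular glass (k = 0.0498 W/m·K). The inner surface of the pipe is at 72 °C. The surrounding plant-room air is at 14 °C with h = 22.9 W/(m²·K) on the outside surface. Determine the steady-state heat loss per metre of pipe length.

q′ ≈ 12.9 W/m

Treating each annulus and film as a series resistance:
R_carbon steel pipe wall = ln(79.6/75)/(2π×51.7×1) = 1.832×10^-4 K/W
R_phenolic foam = ln(119.6/79.6)/(2π×0.0188×1) = 3.447 K/W
R_cellular glass = ln(164.6/119.6)/(2π×0.0498×1) = 1.021 K/W
R_outer film = 1/(h_o·2πr_oL) = 1/(22.9×2π×0.1646×1) = 0.04222 K/W
R_total = 4.51 K/W
Q = ΔT/R_total = 58/4.51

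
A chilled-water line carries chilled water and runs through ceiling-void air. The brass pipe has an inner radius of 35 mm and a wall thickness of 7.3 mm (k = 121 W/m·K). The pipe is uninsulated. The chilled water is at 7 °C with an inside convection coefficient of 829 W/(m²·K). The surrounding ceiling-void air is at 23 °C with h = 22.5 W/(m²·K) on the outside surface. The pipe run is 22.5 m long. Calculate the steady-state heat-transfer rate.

Per-layer cylindrical resistances, series-summed:
R_inner film = 1/(h_i·2πr₁L) = 1/(829×2π×0.035×22.5) = 2.438×10^-4 K/W
R_brass pipe wall = ln(42.3/35)/(2π×121×22.5) = 1.107×10^-5 K/W
R_outer film = 1/(h_o·2πr_oL) = 1/(22.5×2π×0.0423×22.5) = 0.007432 K/W
R_total = 0.007687 K/W
Q = ΔT/R_total = 16/0.007687

Q ≈ 2080 W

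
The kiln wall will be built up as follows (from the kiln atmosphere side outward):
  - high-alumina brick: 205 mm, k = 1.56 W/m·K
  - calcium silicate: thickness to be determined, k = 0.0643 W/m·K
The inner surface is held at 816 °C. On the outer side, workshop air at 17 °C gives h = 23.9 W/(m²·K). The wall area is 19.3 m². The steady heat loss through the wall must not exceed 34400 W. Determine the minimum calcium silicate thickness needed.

Model the wall as resistances in series:
R_high-alumina brick = L/(kA) = 0.205/(1.56×19.3) = 0.006809 K/W
R_outer film = 1/(h_o·A) = 1/(23.9×19.3) = 0.002168 K/W
Sum of the known resistances R_other = 0.008977 K/W
Required total resistance R_tot = ΔT/Q_allow = 799/34400 = 0.02323 K/W
R_calcium silicate = R_tot − R_other = 0.01425 K/W
L = R·k·A = 0.01425×0.0643×19.3

L ≈ 17.7 mm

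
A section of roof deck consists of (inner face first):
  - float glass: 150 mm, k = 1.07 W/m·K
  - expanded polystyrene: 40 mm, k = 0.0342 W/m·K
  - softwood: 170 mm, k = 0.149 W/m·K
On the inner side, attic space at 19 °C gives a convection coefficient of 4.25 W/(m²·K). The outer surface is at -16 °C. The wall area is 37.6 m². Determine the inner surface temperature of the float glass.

Model the wall as resistances in series:
R_inner film = 1/(h_i·A) = 1/(4.25×37.6) = 0.006258 K/W
R_float glass = L/(kA) = 0.15/(1.07×37.6) = 0.003728 K/W
R_expanded polystyrene = L/(kA) = 0.04/(0.0342×37.6) = 0.03111 K/W
R_softwood = L/(kA) = 0.17/(0.149×37.6) = 0.03034 K/W
R_total = 0.07144 K/W;  Q = ΔT/R_total = 35/0.07144 = 489.9 W
T_interface = T_inner − Q·ΣR(inner→interface) = 19 − 490×0.006258

T ≈ 15.9 °C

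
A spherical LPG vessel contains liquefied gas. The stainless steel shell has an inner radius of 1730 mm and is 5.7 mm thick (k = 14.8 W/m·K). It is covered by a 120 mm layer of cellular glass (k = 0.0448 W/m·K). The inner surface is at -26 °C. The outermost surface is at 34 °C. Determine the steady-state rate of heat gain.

Each spherical layer contributes R = (1/r_i − 1/r_o)/(4πk):
R_stainless steel shell = (1/1.73 − 1/1.7357)/(4π×14.8) = 1.021×10^-5 K/W
R_cellular glass = (1/1.7357 − 1/1.8557)/(4π×0.0448) = 0.06618 K/W
R_total = 0.06619 K/W
Q = ΔT/R_total = 60/0.06619

Q ≈ 907 W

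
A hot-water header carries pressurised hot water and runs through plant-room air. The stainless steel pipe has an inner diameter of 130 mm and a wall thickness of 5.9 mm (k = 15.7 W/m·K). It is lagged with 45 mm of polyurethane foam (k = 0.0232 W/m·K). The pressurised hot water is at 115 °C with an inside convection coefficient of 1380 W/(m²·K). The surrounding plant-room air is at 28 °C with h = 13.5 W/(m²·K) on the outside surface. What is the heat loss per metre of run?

q′ ≈ 25 W/m

For a radial system each layer contributes R = ln(r_out/r_in)/(2πkL); films add R = 1/(hA).
R_inner film = 1/(h_i·2πr₁L) = 1/(1380×2π×0.065×1) = 0.001774 K/W
R_stainless steel pipe wall = ln(70.9/65)/(2π×15.7×1) = 8.808×10^-4 K/W
R_polyurethane foam = ln(115.9/70.9)/(2π×0.0232×1) = 3.371 K/W
R_outer film = 1/(h_o·2πr_oL) = 1/(13.5×2π×0.1159×1) = 0.1017 K/W
R_total = 3.476 K/W
Q = ΔT/R_total = 87/3.476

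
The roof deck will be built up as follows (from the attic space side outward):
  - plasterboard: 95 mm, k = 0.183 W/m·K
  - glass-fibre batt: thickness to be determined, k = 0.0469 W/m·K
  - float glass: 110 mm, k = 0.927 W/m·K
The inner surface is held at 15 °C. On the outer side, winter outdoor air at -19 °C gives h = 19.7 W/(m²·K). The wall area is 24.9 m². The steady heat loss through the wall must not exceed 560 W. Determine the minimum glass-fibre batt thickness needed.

L ≈ 38.6 mm

Treating each layer as a thermal resistance in series:
R_plasterboard = L/(kA) = 0.095/(0.183×24.9) = 0.02085 K/W
R_float glass = L/(kA) = 0.11/(0.927×24.9) = 0.004766 K/W
R_outer film = 1/(h_o·A) = 1/(19.7×24.9) = 0.002039 K/W
Sum of the known resistances R_other = 0.02765 K/W
Required total resistance R_tot = ΔT/Q_allow = 34/560 = 0.06071 K/W
R_glass-fibre batt = R_tot − R_other = 0.03306 K/W
L = R·k·A = 0.03306×0.0469×24.9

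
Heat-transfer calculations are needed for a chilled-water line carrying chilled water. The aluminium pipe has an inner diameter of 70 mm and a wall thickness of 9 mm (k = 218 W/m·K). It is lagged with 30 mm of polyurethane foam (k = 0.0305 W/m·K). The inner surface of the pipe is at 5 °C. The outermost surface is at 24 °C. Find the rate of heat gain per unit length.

q′ ≈ 7 W/m

Treating each annulus and film as a series resistance:
R_aluminium pipe wall = ln(44/35)/(2π×218×1) = 1.671×10^-4 K/W
R_polyurethane foam = ln(74/44)/(2π×0.0305×1) = 2.713 K/W
R_total = 2.713 K/W
Q = ΔT/R_total = 19/2.713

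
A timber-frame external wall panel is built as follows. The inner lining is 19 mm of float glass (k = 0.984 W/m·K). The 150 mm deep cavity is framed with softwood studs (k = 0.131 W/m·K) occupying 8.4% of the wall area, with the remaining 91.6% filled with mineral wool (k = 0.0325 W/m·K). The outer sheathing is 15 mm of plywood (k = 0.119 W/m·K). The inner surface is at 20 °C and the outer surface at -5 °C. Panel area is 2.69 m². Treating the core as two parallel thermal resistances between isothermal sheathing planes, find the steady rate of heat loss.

Q ≈ 17.6 W

Sheathing layers in series; stud and cavity paths in parallel between them.
R_inner = 0.019/(0.984×2.69) = 0.007178 K/W
R_stud  = 0.15/(0.131×0.084×2.69) = 5.067 K/W
R_cav   = 0.15/(0.0325×0.916×2.69) = 1.873 K/W
1/R_core = 1/R_stud + 1/R_cav → R_core = 1.368 K/W
R_outer = 0.015/(0.119×2.69) = 0.04686 K/W
R_total = 1.422 K/W
Q = ΔT/R_total = 25/1.422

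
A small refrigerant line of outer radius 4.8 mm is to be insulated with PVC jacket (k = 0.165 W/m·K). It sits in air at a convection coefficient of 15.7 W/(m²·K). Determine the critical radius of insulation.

r_cr ≈ 10.5 mm

For a cylinder r_cr = k/h = 0.165/15.7
r_cr = 10.5 mm; since the bare radius (4.8 mm) is below r_cr, adding a thin layer of insulation will *increase* heat loss.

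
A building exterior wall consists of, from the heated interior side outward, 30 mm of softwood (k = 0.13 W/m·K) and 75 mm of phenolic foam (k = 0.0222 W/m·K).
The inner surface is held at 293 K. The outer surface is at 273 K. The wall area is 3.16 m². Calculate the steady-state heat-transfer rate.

Q ≈ 17.5 W

Series thermal resistances:
R_softwood = L/(kA) = 0.03/(0.13×3.16) = 0.07303 K/W
R_phenolic foam = L/(kA) = 0.075/(0.0222×3.16) = 1.069 K/W
R_total = 1.142 K/W
Q = ΔT / R_total = 20 / 1.142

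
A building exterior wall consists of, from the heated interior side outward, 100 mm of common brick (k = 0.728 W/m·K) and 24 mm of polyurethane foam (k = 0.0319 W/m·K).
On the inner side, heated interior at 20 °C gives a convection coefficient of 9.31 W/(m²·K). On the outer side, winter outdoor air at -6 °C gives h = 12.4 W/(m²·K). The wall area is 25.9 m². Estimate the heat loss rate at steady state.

Series thermal resistances:
R_inner film = 1/(h_i·A) = 1/(9.31×25.9) = 0.004147 K/W
R_common brick = L/(kA) = 0.1/(0.728×25.9) = 0.005304 K/W
R_polyurethane foam = L/(kA) = 0.024/(0.0319×25.9) = 0.02905 K/W
R_outer film = 1/(h_o·A) = 1/(12.4×25.9) = 0.003114 K/W
R_total = 0.04161 K/W
Q = ΔT / R_total = 26 / 0.04161

Q ≈ 625 W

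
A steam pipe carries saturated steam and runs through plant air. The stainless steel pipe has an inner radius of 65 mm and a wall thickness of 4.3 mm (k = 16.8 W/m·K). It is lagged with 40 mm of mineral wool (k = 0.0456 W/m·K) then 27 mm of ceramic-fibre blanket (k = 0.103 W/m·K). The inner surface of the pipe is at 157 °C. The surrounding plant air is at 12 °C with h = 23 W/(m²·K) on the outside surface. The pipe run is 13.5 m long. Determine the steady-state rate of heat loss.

Q ≈ 987 W

Radial resistances (cylindrical: R_cond = ln(r_o/r_i)/(2πkL), R_conv = 1/(h·2πrL)):
R_stainless steel pipe wall = ln(69.3/65)/(2π×16.8×13.5) = 4.495×10^-5 K/W
R_mineral wool = ln(109.3/69.3)/(2π×0.0456×13.5) = 0.1178 K/W
R_ceramic-fibre blanket = ln(136.3/109.3)/(2π×0.103×13.5) = 0.02527 K/W
R_outer film = 1/(h_o·2πr_oL) = 1/(23×2π×0.1363×13.5) = 0.003761 K/W
R_total = 0.1469 K/W
Q = ΔT/R_total = 145/0.1469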